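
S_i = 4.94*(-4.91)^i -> [4.94, -24.26, 119.09, -584.75, 2871.13]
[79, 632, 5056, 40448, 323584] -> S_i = 79*8^i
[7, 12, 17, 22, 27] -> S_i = 7 + 5*i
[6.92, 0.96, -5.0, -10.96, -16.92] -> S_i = 6.92 + -5.96*i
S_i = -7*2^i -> [-7, -14, -28, -56, -112]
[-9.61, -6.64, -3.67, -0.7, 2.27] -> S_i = -9.61 + 2.97*i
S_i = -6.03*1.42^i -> [-6.03, -8.56, -12.16, -17.27, -24.52]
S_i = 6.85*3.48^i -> [6.85, 23.84, 82.96, 288.69, 1004.63]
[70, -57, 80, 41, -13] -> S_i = Random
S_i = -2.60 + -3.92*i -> [-2.6, -6.52, -10.44, -14.36, -18.28]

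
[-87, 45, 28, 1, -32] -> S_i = Random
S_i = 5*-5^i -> [5, -25, 125, -625, 3125]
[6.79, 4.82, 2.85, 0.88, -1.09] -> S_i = 6.79 + -1.97*i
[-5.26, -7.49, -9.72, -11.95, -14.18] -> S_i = -5.26 + -2.23*i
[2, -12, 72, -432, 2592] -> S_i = 2*-6^i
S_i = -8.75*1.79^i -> [-8.75, -15.66, -28.04, -50.18, -89.83]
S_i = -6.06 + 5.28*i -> [-6.06, -0.78, 4.5, 9.78, 15.06]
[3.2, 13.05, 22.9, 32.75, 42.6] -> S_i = 3.20 + 9.85*i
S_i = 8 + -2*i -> [8, 6, 4, 2, 0]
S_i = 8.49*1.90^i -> [8.49, 16.13, 30.65, 58.23, 110.64]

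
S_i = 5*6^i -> [5, 30, 180, 1080, 6480]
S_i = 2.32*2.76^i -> [2.32, 6.4, 17.67, 48.78, 134.62]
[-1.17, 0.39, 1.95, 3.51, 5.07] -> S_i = -1.17 + 1.56*i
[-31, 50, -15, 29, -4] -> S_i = Random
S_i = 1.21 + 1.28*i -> [1.21, 2.49, 3.77, 5.05, 6.33]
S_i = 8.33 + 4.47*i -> [8.33, 12.8, 17.27, 21.74, 26.21]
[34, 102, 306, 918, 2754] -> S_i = 34*3^i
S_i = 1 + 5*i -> [1, 6, 11, 16, 21]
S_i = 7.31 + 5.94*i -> [7.31, 13.25, 19.19, 25.13, 31.07]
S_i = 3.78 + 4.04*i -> [3.78, 7.82, 11.86, 15.9, 19.94]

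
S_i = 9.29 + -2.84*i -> [9.29, 6.45, 3.61, 0.77, -2.07]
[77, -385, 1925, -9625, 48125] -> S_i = 77*-5^i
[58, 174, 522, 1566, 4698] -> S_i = 58*3^i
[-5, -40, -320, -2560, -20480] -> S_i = -5*8^i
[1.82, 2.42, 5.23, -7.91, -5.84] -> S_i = Random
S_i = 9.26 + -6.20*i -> [9.26, 3.06, -3.14, -9.34, -15.54]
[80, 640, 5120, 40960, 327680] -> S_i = 80*8^i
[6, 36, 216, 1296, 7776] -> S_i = 6*6^i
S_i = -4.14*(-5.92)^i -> [-4.14, 24.51, -145.09, 858.95, -5084.96]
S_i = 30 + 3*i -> [30, 33, 36, 39, 42]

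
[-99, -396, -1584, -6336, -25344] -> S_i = -99*4^i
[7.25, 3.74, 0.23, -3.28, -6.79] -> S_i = 7.25 + -3.51*i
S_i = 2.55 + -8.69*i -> [2.55, -6.14, -14.83, -23.52, -32.21]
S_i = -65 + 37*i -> [-65, -28, 9, 46, 83]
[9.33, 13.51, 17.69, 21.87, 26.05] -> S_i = 9.33 + 4.18*i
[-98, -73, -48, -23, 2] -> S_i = -98 + 25*i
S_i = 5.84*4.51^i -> [5.84, 26.34, 118.79, 535.73, 2416.12]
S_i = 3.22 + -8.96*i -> [3.22, -5.74, -14.7, -23.66, -32.62]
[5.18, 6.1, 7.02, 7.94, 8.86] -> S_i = 5.18 + 0.92*i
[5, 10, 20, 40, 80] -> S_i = 5*2^i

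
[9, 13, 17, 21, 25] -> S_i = 9 + 4*i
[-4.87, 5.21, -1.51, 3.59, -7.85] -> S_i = Random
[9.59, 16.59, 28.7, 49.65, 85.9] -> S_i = 9.59*1.73^i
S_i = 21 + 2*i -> [21, 23, 25, 27, 29]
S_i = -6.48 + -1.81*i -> [-6.48, -8.29, -10.1, -11.91, -13.72]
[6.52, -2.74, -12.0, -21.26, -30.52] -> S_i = 6.52 + -9.26*i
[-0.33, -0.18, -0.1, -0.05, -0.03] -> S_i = -0.33*0.55^i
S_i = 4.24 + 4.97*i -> [4.24, 9.21, 14.18, 19.15, 24.12]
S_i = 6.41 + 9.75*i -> [6.41, 16.16, 25.91, 35.66, 45.41]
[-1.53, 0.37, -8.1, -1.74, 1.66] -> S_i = Random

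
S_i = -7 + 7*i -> [-7, 0, 7, 14, 21]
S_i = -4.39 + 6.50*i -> [-4.39, 2.11, 8.61, 15.11, 21.61]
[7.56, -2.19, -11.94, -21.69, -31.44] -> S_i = 7.56 + -9.75*i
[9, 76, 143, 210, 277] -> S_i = 9 + 67*i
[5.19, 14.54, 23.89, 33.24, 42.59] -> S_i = 5.19 + 9.35*i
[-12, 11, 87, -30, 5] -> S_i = Random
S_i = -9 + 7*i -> [-9, -2, 5, 12, 19]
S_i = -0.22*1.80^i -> [-0.22, -0.4, -0.71, -1.28, -2.31]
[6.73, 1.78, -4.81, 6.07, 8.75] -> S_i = Random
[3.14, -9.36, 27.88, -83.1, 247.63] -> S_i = 3.14*(-2.98)^i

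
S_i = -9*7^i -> [-9, -63, -441, -3087, -21609]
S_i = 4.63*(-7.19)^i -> [4.63, -33.29, 239.35, -1720.95, 12373.61]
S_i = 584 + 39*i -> [584, 623, 662, 701, 740]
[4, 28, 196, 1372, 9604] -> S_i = 4*7^i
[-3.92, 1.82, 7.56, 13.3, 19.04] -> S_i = -3.92 + 5.74*i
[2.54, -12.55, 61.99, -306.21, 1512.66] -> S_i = 2.54*(-4.94)^i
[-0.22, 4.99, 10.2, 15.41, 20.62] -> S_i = -0.22 + 5.21*i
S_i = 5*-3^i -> [5, -15, 45, -135, 405]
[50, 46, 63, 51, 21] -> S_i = Random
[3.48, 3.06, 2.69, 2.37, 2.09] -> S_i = 3.48*0.88^i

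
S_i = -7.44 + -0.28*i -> [-7.44, -7.72, -8.0, -8.28, -8.56]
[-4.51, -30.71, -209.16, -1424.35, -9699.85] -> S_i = -4.51*6.81^i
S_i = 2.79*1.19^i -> [2.79, 3.32, 3.95, 4.7, 5.59]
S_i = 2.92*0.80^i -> [2.92, 2.34, 1.87, 1.5, 1.2]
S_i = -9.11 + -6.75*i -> [-9.11, -15.86, -22.61, -29.36, -36.11]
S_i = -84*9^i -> [-84, -756, -6804, -61236, -551124]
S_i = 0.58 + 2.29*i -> [0.58, 2.87, 5.16, 7.45, 9.74]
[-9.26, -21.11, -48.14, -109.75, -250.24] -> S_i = -9.26*2.28^i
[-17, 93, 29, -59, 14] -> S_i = Random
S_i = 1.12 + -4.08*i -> [1.12, -2.96, -7.04, -11.12, -15.2]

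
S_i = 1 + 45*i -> [1, 46, 91, 136, 181]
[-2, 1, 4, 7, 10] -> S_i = -2 + 3*i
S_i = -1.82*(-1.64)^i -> [-1.82, 2.98, -4.9, 8.03, -13.17]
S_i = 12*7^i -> [12, 84, 588, 4116, 28812]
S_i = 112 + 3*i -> [112, 115, 118, 121, 124]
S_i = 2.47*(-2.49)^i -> [2.47, -6.15, 15.31, -38.13, 94.95]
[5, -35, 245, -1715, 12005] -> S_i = 5*-7^i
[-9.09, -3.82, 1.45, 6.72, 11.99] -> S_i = -9.09 + 5.27*i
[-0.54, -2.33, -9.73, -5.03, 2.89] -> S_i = Random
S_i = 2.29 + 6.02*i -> [2.29, 8.31, 14.33, 20.35, 26.37]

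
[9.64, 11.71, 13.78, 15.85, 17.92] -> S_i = 9.64 + 2.07*i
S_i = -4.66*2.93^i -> [-4.66, -13.65, -40.01, -117.22, -343.44]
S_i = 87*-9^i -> [87, -783, 7047, -63423, 570807]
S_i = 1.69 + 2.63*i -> [1.69, 4.32, 6.95, 9.58, 12.21]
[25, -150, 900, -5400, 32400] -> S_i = 25*-6^i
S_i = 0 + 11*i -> [0, 11, 22, 33, 44]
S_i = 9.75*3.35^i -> [9.75, 32.66, 109.42, 366.55, 1227.96]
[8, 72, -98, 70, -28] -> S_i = Random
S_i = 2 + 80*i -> [2, 82, 162, 242, 322]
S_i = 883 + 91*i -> [883, 974, 1065, 1156, 1247]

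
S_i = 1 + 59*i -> [1, 60, 119, 178, 237]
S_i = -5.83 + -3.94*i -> [-5.83, -9.77, -13.71, -17.65, -21.59]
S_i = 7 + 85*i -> [7, 92, 177, 262, 347]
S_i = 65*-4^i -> [65, -260, 1040, -4160, 16640]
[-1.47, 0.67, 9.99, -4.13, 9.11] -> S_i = Random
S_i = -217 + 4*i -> [-217, -213, -209, -205, -201]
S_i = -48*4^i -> [-48, -192, -768, -3072, -12288]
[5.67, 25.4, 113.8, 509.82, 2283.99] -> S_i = 5.67*4.48^i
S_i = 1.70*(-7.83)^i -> [1.7, -13.31, 104.23, -816.08, 6389.93]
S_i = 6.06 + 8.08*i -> [6.06, 14.14, 22.22, 30.3, 38.38]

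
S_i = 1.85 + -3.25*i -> [1.85, -1.4, -4.65, -7.9, -11.15]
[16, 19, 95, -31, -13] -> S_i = Random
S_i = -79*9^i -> [-79, -711, -6399, -57591, -518319]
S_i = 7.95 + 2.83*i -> [7.95, 10.78, 13.61, 16.44, 19.27]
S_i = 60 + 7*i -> [60, 67, 74, 81, 88]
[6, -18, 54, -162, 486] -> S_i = 6*-3^i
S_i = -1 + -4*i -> [-1, -5, -9, -13, -17]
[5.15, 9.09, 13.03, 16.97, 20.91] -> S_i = 5.15 + 3.94*i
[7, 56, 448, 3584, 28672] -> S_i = 7*8^i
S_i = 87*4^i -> [87, 348, 1392, 5568, 22272]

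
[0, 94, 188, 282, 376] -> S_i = 0 + 94*i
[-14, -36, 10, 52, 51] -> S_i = Random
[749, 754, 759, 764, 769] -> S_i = 749 + 5*i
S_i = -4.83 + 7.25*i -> [-4.83, 2.42, 9.67, 16.92, 24.17]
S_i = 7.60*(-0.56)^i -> [7.6, -4.26, 2.38, -1.33, 0.75]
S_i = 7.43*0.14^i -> [7.43, 1.04, 0.15, 0.02, 0.0]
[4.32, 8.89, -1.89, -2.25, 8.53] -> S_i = Random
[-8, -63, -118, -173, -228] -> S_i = -8 + -55*i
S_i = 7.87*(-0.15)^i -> [7.87, -1.18, 0.18, -0.03, 0.0]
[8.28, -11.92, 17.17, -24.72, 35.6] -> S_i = 8.28*(-1.44)^i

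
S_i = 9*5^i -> [9, 45, 225, 1125, 5625]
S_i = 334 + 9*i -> [334, 343, 352, 361, 370]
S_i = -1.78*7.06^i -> [-1.78, -12.57, -88.72, -626.37, -4422.2]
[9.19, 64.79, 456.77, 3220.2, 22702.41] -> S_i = 9.19*7.05^i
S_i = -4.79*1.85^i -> [-4.79, -8.86, -16.39, -30.33, -56.11]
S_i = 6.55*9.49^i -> [6.55, 62.16, 589.89, 5598.09, 53125.88]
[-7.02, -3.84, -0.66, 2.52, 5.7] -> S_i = -7.02 + 3.18*i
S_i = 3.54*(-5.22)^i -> [3.54, -18.48, 96.46, -503.52, 2628.36]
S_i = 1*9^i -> [1, 9, 81, 729, 6561]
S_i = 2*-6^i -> [2, -12, 72, -432, 2592]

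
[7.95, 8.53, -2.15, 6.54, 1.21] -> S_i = Random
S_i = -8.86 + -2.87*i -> [-8.86, -11.73, -14.6, -17.47, -20.34]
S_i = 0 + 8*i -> [0, 8, 16, 24, 32]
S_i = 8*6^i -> [8, 48, 288, 1728, 10368]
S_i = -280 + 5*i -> [-280, -275, -270, -265, -260]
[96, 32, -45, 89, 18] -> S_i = Random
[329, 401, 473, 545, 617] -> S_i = 329 + 72*i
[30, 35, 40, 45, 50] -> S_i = 30 + 5*i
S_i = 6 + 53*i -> [6, 59, 112, 165, 218]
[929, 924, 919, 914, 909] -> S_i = 929 + -5*i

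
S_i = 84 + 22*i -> [84, 106, 128, 150, 172]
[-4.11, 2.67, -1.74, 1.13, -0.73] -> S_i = -4.11*(-0.65)^i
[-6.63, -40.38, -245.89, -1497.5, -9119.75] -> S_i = -6.63*6.09^i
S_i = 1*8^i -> [1, 8, 64, 512, 4096]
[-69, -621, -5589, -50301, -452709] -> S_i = -69*9^i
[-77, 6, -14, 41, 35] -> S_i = Random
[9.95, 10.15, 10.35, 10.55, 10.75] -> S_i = 9.95 + 0.20*i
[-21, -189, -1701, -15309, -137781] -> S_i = -21*9^i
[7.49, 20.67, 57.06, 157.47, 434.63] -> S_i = 7.49*2.76^i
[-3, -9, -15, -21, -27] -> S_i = -3 + -6*i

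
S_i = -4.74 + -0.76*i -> [-4.74, -5.5, -6.26, -7.02, -7.78]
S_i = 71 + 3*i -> [71, 74, 77, 80, 83]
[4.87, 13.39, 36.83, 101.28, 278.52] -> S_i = 4.87*2.75^i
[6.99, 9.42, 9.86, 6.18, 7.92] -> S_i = Random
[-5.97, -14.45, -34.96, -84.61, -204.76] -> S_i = -5.97*2.42^i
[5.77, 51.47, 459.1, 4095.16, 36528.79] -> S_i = 5.77*8.92^i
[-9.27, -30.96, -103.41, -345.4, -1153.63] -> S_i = -9.27*3.34^i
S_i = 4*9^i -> [4, 36, 324, 2916, 26244]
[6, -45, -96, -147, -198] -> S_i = 6 + -51*i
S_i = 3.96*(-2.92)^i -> [3.96, -11.56, 33.76, -98.59, 287.89]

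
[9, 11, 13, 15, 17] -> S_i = 9 + 2*i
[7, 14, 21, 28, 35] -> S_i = 7 + 7*i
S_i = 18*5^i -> [18, 90, 450, 2250, 11250]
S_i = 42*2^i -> [42, 84, 168, 336, 672]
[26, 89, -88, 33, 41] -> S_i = Random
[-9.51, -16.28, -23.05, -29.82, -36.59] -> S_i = -9.51 + -6.77*i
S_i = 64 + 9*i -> [64, 73, 82, 91, 100]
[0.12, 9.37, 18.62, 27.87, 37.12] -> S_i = 0.12 + 9.25*i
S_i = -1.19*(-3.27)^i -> [-1.19, 3.89, -12.72, 41.61, -136.06]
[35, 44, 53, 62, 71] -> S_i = 35 + 9*i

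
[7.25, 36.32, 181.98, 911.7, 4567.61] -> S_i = 7.25*5.01^i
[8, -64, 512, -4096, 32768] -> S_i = 8*-8^i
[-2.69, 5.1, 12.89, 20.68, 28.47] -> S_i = -2.69 + 7.79*i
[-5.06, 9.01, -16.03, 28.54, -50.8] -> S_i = -5.06*(-1.78)^i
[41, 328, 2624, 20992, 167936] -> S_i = 41*8^i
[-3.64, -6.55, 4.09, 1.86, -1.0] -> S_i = Random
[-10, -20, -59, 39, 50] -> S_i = Random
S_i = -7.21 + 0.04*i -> [-7.21, -7.17, -7.13, -7.09, -7.05]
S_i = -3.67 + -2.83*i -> [-3.67, -6.5, -9.33, -12.16, -14.99]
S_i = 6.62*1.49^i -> [6.62, 9.86, 14.7, 21.9, 32.63]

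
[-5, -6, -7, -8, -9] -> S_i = -5 + -1*i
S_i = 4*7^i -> [4, 28, 196, 1372, 9604]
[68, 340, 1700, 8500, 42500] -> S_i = 68*5^i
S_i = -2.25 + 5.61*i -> [-2.25, 3.36, 8.97, 14.58, 20.19]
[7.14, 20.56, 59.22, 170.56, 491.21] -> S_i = 7.14*2.88^i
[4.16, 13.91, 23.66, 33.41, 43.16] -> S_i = 4.16 + 9.75*i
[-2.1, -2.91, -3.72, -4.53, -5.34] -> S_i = -2.10 + -0.81*i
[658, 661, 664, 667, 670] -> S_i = 658 + 3*i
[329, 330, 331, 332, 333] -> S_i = 329 + 1*i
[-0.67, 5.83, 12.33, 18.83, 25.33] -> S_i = -0.67 + 6.50*i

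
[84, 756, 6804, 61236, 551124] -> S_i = 84*9^i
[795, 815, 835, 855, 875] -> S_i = 795 + 20*i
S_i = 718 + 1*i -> [718, 719, 720, 721, 722]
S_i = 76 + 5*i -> [76, 81, 86, 91, 96]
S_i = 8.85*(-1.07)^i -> [8.85, -9.47, 10.13, -10.84, 11.6]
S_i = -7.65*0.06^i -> [-7.65, -0.46, -0.03, -0.0, -0.0]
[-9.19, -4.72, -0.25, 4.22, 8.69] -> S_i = -9.19 + 4.47*i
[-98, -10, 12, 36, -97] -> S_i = Random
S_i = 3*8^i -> [3, 24, 192, 1536, 12288]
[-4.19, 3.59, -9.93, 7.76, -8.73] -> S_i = Random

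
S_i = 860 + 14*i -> [860, 874, 888, 902, 916]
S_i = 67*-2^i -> [67, -134, 268, -536, 1072]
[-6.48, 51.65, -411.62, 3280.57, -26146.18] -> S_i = -6.48*(-7.97)^i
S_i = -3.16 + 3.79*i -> [-3.16, 0.63, 4.42, 8.21, 12.0]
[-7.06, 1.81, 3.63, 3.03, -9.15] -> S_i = Random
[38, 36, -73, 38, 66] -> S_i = Random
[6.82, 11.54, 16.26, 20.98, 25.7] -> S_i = 6.82 + 4.72*i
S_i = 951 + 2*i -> [951, 953, 955, 957, 959]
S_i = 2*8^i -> [2, 16, 128, 1024, 8192]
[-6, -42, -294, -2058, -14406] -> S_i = -6*7^i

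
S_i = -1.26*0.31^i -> [-1.26, -0.39, -0.12, -0.04, -0.01]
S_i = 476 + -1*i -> [476, 475, 474, 473, 472]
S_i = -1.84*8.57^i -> [-1.84, -15.77, -135.14, -1158.14, -9925.24]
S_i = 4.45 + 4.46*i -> [4.45, 8.91, 13.37, 17.83, 22.29]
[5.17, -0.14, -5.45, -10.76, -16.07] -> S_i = 5.17 + -5.31*i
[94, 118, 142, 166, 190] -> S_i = 94 + 24*i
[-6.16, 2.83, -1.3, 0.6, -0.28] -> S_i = -6.16*(-0.46)^i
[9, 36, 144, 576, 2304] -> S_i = 9*4^i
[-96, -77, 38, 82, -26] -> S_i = Random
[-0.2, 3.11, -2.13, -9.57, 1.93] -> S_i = Random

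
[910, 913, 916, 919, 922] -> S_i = 910 + 3*i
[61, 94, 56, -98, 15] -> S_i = Random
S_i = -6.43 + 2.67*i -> [-6.43, -3.76, -1.09, 1.58, 4.25]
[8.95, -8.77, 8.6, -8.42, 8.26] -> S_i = 8.95*(-0.98)^i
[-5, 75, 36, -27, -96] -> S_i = Random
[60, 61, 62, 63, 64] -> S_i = 60 + 1*i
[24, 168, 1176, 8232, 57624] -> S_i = 24*7^i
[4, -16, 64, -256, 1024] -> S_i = 4*-4^i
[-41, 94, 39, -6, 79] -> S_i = Random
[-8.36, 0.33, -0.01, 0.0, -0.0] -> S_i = -8.36*(-0.04)^i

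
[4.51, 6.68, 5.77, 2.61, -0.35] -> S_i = Random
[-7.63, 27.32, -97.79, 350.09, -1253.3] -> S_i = -7.63*(-3.58)^i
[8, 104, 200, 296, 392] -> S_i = 8 + 96*i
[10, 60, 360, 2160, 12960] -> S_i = 10*6^i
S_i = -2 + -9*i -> [-2, -11, -20, -29, -38]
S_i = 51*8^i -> [51, 408, 3264, 26112, 208896]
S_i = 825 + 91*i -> [825, 916, 1007, 1098, 1189]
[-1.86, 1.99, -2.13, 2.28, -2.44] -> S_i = -1.86*(-1.07)^i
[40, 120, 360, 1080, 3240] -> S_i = 40*3^i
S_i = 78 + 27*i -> [78, 105, 132, 159, 186]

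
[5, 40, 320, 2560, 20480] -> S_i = 5*8^i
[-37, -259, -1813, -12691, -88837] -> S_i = -37*7^i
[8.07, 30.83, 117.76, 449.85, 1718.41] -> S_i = 8.07*3.82^i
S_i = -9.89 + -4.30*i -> [-9.89, -14.19, -18.49, -22.79, -27.09]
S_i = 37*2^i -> [37, 74, 148, 296, 592]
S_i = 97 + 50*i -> [97, 147, 197, 247, 297]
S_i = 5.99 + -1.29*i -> [5.99, 4.7, 3.41, 2.12, 0.83]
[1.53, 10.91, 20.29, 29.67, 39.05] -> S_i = 1.53 + 9.38*i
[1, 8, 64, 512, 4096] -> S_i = 1*8^i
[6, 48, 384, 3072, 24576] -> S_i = 6*8^i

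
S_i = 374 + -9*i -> [374, 365, 356, 347, 338]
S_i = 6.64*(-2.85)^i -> [6.64, -18.92, 53.93, -153.71, 438.07]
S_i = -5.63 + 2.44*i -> [-5.63, -3.19, -0.75, 1.69, 4.13]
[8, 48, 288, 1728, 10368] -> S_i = 8*6^i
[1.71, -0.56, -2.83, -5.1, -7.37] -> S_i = 1.71 + -2.27*i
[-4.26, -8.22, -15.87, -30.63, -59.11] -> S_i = -4.26*1.93^i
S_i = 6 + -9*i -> [6, -3, -12, -21, -30]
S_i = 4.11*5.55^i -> [4.11, 22.81, 126.6, 702.62, 3899.54]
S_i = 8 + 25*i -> [8, 33, 58, 83, 108]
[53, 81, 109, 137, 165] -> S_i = 53 + 28*i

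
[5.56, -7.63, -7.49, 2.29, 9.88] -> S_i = Random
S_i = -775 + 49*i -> [-775, -726, -677, -628, -579]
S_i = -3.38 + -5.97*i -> [-3.38, -9.35, -15.32, -21.29, -27.26]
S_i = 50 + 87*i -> [50, 137, 224, 311, 398]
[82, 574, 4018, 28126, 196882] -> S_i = 82*7^i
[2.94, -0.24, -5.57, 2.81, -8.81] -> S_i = Random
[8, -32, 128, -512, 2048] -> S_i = 8*-4^i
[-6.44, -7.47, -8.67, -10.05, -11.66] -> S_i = -6.44*1.16^i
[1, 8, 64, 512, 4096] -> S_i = 1*8^i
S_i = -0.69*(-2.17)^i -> [-0.69, 1.5, -3.25, 7.05, -15.3]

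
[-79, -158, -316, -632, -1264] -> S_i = -79*2^i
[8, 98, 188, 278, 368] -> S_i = 8 + 90*i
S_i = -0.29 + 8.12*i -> [-0.29, 7.83, 15.95, 24.07, 32.19]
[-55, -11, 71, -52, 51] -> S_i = Random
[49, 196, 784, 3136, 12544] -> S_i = 49*4^i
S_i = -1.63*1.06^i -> [-1.63, -1.73, -1.83, -1.94, -2.06]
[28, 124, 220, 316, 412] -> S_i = 28 + 96*i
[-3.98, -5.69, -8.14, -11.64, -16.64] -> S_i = -3.98*1.43^i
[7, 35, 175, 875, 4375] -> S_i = 7*5^i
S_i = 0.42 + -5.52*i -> [0.42, -5.1, -10.62, -16.14, -21.66]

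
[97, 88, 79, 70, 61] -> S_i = 97 + -9*i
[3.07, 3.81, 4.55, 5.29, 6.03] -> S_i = 3.07 + 0.74*i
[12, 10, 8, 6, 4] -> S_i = 12 + -2*i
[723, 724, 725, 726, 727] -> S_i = 723 + 1*i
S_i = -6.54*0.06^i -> [-6.54, -0.39, -0.02, -0.0, -0.0]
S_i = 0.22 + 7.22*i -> [0.22, 7.44, 14.66, 21.88, 29.1]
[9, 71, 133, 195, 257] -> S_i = 9 + 62*i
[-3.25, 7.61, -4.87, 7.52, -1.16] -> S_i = Random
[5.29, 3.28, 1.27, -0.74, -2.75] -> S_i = 5.29 + -2.01*i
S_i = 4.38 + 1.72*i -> [4.38, 6.1, 7.82, 9.54, 11.26]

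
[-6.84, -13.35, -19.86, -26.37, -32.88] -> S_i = -6.84 + -6.51*i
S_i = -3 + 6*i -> [-3, 3, 9, 15, 21]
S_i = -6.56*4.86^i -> [-6.56, -31.88, -154.94, -753.03, -3659.73]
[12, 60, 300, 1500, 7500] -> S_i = 12*5^i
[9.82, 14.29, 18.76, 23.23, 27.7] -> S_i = 9.82 + 4.47*i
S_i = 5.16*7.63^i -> [5.16, 39.37, 300.4, 2292.05, 17488.31]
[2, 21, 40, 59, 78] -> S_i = 2 + 19*i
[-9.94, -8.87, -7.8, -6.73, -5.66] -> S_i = -9.94 + 1.07*i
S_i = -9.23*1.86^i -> [-9.23, -17.17, -31.93, -59.39, -110.47]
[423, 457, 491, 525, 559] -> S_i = 423 + 34*i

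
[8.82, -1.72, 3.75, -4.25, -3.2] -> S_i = Random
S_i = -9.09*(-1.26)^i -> [-9.09, 11.45, -14.43, 18.18, -22.91]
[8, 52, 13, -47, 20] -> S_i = Random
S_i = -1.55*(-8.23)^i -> [-1.55, 12.76, -104.99, 864.03, -7111.01]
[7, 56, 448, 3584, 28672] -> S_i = 7*8^i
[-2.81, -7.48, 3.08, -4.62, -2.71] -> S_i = Random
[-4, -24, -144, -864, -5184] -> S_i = -4*6^i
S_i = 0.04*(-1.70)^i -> [0.04, -0.07, 0.12, -0.2, 0.33]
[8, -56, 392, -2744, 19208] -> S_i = 8*-7^i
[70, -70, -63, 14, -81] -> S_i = Random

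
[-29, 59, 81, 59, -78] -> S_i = Random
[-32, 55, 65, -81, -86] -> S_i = Random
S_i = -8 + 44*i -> [-8, 36, 80, 124, 168]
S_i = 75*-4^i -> [75, -300, 1200, -4800, 19200]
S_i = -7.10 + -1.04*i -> [-7.1, -8.14, -9.18, -10.22, -11.26]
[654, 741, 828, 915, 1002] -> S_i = 654 + 87*i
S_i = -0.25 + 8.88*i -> [-0.25, 8.63, 17.51, 26.39, 35.27]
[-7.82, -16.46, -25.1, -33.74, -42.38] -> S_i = -7.82 + -8.64*i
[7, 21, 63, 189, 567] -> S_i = 7*3^i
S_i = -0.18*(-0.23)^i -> [-0.18, 0.04, -0.01, 0.0, -0.0]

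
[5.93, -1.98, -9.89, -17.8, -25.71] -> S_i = 5.93 + -7.91*i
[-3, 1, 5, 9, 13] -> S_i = -3 + 4*i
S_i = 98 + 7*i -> [98, 105, 112, 119, 126]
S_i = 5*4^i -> [5, 20, 80, 320, 1280]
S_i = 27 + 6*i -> [27, 33, 39, 45, 51]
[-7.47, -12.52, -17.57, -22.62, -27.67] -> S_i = -7.47 + -5.05*i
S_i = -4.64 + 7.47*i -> [-4.64, 2.83, 10.3, 17.77, 25.24]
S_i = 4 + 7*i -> [4, 11, 18, 25, 32]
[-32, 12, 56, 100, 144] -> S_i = -32 + 44*i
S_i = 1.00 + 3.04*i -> [1.0, 4.04, 7.08, 10.12, 13.16]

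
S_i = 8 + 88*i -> [8, 96, 184, 272, 360]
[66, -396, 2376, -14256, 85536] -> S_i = 66*-6^i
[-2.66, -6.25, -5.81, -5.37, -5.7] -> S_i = Random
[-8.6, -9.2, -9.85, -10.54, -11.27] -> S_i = -8.60*1.07^i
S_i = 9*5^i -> [9, 45, 225, 1125, 5625]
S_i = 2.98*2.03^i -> [2.98, 6.05, 12.28, 24.93, 50.61]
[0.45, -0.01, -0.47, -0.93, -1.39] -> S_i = 0.45 + -0.46*i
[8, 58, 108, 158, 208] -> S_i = 8 + 50*i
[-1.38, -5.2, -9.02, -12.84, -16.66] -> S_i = -1.38 + -3.82*i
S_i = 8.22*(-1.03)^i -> [8.22, -8.47, 8.72, -8.98, 9.25]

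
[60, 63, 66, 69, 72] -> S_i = 60 + 3*i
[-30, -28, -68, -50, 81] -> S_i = Random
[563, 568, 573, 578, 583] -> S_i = 563 + 5*i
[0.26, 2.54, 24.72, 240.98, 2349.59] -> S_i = 0.26*9.75^i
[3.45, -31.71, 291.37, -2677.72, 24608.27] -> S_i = 3.45*(-9.19)^i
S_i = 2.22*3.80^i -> [2.22, 8.44, 32.06, 121.82, 462.9]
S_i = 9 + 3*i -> [9, 12, 15, 18, 21]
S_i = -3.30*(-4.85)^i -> [-3.3, 16.0, -77.62, 376.48, -1825.92]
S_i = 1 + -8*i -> [1, -7, -15, -23, -31]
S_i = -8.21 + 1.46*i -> [-8.21, -6.75, -5.29, -3.83, -2.37]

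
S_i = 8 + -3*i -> [8, 5, 2, -1, -4]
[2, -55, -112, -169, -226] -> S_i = 2 + -57*i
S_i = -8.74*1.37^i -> [-8.74, -11.97, -16.4, -22.47, -30.79]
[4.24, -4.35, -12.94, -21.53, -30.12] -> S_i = 4.24 + -8.59*i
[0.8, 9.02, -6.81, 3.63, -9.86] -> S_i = Random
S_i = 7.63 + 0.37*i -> [7.63, 8.0, 8.37, 8.74, 9.11]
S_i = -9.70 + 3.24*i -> [-9.7, -6.46, -3.22, 0.02, 3.26]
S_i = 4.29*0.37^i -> [4.29, 1.59, 0.59, 0.22, 0.08]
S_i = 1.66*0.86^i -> [1.66, 1.43, 1.23, 1.06, 0.91]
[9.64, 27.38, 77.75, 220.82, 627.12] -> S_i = 9.64*2.84^i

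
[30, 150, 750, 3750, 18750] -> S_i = 30*5^i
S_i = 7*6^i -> [7, 42, 252, 1512, 9072]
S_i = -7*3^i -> [-7, -21, -63, -189, -567]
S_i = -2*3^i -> [-2, -6, -18, -54, -162]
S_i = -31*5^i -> [-31, -155, -775, -3875, -19375]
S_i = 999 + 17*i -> [999, 1016, 1033, 1050, 1067]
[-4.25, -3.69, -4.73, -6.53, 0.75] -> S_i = Random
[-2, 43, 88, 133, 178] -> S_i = -2 + 45*i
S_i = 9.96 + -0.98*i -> [9.96, 8.98, 8.0, 7.02, 6.04]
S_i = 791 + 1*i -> [791, 792, 793, 794, 795]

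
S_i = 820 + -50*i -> [820, 770, 720, 670, 620]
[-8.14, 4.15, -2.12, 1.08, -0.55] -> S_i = -8.14*(-0.51)^i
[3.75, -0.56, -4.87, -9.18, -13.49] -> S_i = 3.75 + -4.31*i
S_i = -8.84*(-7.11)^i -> [-8.84, 62.85, -446.88, 3177.32, -22590.75]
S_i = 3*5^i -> [3, 15, 75, 375, 1875]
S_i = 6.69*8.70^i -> [6.69, 58.2, 506.37, 4405.39, 38326.85]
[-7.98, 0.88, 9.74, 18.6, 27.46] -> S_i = -7.98 + 8.86*i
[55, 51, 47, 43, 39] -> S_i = 55 + -4*i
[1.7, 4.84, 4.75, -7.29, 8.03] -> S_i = Random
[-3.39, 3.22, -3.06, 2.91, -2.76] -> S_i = -3.39*(-0.95)^i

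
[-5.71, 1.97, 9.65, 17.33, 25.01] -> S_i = -5.71 + 7.68*i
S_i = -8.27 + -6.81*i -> [-8.27, -15.08, -21.89, -28.7, -35.51]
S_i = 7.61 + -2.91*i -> [7.61, 4.7, 1.79, -1.12, -4.03]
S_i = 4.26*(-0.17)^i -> [4.26, -0.72, 0.12, -0.02, 0.0]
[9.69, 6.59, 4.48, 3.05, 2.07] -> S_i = 9.69*0.68^i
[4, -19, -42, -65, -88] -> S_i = 4 + -23*i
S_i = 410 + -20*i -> [410, 390, 370, 350, 330]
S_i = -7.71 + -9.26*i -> [-7.71, -16.97, -26.23, -35.49, -44.75]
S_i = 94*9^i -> [94, 846, 7614, 68526, 616734]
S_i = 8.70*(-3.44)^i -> [8.7, -29.93, 102.95, -354.16, 1218.3]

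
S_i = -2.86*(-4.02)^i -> [-2.86, 11.5, -46.22, 185.8, -746.91]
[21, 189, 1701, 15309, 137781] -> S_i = 21*9^i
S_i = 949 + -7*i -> [949, 942, 935, 928, 921]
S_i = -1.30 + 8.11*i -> [-1.3, 6.81, 14.92, 23.03, 31.14]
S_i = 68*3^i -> [68, 204, 612, 1836, 5508]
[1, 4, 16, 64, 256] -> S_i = 1*4^i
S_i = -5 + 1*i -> [-5, -4, -3, -2, -1]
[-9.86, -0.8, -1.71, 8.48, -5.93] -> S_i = Random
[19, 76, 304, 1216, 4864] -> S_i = 19*4^i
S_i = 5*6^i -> [5, 30, 180, 1080, 6480]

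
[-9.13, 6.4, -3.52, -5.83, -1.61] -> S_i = Random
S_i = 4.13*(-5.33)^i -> [4.13, -22.01, 117.33, -625.36, 3333.18]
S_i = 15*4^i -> [15, 60, 240, 960, 3840]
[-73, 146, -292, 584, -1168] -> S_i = -73*-2^i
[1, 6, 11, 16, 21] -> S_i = 1 + 5*i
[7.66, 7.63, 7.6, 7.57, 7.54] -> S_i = 7.66 + -0.03*i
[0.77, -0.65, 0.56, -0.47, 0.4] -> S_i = 0.77*(-0.85)^i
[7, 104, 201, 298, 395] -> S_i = 7 + 97*i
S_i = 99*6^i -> [99, 594, 3564, 21384, 128304]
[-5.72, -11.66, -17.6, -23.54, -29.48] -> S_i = -5.72 + -5.94*i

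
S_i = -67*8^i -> [-67, -536, -4288, -34304, -274432]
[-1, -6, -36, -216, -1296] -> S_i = -1*6^i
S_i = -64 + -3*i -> [-64, -67, -70, -73, -76]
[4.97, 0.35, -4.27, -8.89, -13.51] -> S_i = 4.97 + -4.62*i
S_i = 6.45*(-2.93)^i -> [6.45, -18.9, 55.37, -162.24, 475.37]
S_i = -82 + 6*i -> [-82, -76, -70, -64, -58]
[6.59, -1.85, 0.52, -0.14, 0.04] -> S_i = 6.59*(-0.28)^i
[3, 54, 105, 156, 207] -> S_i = 3 + 51*i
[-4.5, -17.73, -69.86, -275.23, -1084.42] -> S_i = -4.50*3.94^i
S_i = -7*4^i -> [-7, -28, -112, -448, -1792]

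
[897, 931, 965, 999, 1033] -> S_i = 897 + 34*i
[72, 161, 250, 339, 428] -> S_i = 72 + 89*i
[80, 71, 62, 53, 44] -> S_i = 80 + -9*i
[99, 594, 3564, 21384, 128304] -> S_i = 99*6^i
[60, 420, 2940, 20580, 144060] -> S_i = 60*7^i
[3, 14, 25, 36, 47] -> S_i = 3 + 11*i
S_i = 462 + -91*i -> [462, 371, 280, 189, 98]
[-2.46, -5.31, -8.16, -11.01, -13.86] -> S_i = -2.46 + -2.85*i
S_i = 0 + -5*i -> [0, -5, -10, -15, -20]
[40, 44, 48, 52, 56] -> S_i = 40 + 4*i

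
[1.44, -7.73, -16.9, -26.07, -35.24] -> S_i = 1.44 + -9.17*i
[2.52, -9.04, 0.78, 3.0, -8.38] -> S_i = Random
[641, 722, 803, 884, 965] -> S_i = 641 + 81*i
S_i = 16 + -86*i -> [16, -70, -156, -242, -328]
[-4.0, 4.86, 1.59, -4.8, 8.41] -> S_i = Random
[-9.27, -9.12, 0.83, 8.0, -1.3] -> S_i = Random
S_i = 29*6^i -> [29, 174, 1044, 6264, 37584]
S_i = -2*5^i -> [-2, -10, -50, -250, -1250]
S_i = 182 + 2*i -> [182, 184, 186, 188, 190]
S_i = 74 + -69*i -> [74, 5, -64, -133, -202]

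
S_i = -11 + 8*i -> [-11, -3, 5, 13, 21]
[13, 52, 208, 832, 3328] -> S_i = 13*4^i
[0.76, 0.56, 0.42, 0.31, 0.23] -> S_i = 0.76*0.74^i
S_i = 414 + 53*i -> [414, 467, 520, 573, 626]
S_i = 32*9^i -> [32, 288, 2592, 23328, 209952]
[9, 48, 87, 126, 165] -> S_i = 9 + 39*i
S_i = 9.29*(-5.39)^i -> [9.29, -50.07, 269.89, -1454.73, 7840.99]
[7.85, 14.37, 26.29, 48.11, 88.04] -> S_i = 7.85*1.83^i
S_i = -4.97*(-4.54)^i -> [-4.97, 22.56, -102.44, 465.08, -2111.45]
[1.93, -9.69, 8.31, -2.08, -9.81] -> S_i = Random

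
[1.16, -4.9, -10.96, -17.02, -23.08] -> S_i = 1.16 + -6.06*i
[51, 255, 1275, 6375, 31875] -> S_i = 51*5^i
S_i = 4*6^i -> [4, 24, 144, 864, 5184]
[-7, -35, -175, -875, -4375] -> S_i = -7*5^i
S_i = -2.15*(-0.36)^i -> [-2.15, 0.77, -0.28, 0.1, -0.04]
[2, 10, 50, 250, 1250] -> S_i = 2*5^i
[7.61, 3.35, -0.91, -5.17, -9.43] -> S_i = 7.61 + -4.26*i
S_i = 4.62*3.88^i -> [4.62, 17.93, 69.55, 269.86, 1047.05]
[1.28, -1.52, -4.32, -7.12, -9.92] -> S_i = 1.28 + -2.80*i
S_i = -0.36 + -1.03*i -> [-0.36, -1.39, -2.42, -3.45, -4.48]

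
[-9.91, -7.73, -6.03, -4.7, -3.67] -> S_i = -9.91*0.78^i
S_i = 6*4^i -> [6, 24, 96, 384, 1536]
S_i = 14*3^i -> [14, 42, 126, 378, 1134]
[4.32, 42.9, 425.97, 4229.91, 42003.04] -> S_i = 4.32*9.93^i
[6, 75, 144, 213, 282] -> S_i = 6 + 69*i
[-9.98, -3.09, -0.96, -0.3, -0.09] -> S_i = -9.98*0.31^i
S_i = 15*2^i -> [15, 30, 60, 120, 240]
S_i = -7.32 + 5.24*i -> [-7.32, -2.08, 3.16, 8.4, 13.64]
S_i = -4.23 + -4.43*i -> [-4.23, -8.66, -13.09, -17.52, -21.95]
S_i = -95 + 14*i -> [-95, -81, -67, -53, -39]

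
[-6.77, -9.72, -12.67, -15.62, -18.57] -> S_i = -6.77 + -2.95*i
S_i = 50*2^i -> [50, 100, 200, 400, 800]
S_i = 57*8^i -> [57, 456, 3648, 29184, 233472]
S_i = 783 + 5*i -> [783, 788, 793, 798, 803]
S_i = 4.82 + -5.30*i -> [4.82, -0.48, -5.78, -11.08, -16.38]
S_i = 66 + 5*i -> [66, 71, 76, 81, 86]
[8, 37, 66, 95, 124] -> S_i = 8 + 29*i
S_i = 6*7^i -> [6, 42, 294, 2058, 14406]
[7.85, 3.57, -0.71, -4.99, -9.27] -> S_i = 7.85 + -4.28*i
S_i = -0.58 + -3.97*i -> [-0.58, -4.55, -8.52, -12.49, -16.46]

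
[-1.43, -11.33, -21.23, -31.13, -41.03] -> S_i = -1.43 + -9.90*i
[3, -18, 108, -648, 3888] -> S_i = 3*-6^i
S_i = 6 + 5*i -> [6, 11, 16, 21, 26]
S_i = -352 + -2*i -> [-352, -354, -356, -358, -360]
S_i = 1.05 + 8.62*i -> [1.05, 9.67, 18.29, 26.91, 35.53]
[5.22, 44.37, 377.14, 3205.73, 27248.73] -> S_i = 5.22*8.50^i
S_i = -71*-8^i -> [-71, 568, -4544, 36352, -290816]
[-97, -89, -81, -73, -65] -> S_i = -97 + 8*i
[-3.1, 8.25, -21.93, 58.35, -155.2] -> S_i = -3.10*(-2.66)^i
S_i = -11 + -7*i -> [-11, -18, -25, -32, -39]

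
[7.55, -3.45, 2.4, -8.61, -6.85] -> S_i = Random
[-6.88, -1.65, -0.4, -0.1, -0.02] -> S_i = -6.88*0.24^i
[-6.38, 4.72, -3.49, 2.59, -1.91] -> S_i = -6.38*(-0.74)^i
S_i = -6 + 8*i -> [-6, 2, 10, 18, 26]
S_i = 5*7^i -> [5, 35, 245, 1715, 12005]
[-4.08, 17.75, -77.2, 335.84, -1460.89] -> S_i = -4.08*(-4.35)^i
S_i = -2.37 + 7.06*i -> [-2.37, 4.69, 11.75, 18.81, 25.87]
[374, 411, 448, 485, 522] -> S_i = 374 + 37*i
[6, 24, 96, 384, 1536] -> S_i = 6*4^i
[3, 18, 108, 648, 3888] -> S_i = 3*6^i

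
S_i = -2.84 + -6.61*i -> [-2.84, -9.45, -16.06, -22.67, -29.28]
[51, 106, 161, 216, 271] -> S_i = 51 + 55*i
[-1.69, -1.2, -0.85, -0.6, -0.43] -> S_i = -1.69*0.71^i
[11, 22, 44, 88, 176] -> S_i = 11*2^i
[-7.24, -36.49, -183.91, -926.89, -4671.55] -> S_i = -7.24*5.04^i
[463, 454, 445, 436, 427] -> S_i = 463 + -9*i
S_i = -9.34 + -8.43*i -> [-9.34, -17.77, -26.2, -34.63, -43.06]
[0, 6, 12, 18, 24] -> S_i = 0 + 6*i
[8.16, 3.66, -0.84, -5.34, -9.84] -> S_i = 8.16 + -4.50*i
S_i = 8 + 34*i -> [8, 42, 76, 110, 144]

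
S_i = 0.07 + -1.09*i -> [0.07, -1.02, -2.11, -3.2, -4.29]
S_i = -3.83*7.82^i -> [-3.83, -29.95, -234.21, -1831.55, -14322.73]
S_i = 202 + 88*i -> [202, 290, 378, 466, 554]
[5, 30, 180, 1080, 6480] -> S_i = 5*6^i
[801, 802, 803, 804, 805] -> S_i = 801 + 1*i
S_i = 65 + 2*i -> [65, 67, 69, 71, 73]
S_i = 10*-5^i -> [10, -50, 250, -1250, 6250]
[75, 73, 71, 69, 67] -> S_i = 75 + -2*i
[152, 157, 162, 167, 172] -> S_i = 152 + 5*i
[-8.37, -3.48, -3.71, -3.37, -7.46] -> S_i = Random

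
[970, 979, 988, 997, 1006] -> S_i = 970 + 9*i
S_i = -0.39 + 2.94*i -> [-0.39, 2.55, 5.49, 8.43, 11.37]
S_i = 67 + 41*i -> [67, 108, 149, 190, 231]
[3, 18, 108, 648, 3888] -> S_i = 3*6^i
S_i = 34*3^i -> [34, 102, 306, 918, 2754]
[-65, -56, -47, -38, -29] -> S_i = -65 + 9*i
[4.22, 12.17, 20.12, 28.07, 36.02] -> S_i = 4.22 + 7.95*i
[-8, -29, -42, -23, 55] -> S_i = Random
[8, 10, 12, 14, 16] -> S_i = 8 + 2*i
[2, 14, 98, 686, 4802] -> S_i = 2*7^i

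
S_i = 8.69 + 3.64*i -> [8.69, 12.33, 15.97, 19.61, 23.25]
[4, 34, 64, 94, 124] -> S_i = 4 + 30*i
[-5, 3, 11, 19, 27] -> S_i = -5 + 8*i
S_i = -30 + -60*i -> [-30, -90, -150, -210, -270]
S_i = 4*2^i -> [4, 8, 16, 32, 64]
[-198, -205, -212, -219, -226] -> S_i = -198 + -7*i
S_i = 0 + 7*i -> [0, 7, 14, 21, 28]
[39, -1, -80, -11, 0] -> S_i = Random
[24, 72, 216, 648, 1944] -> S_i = 24*3^i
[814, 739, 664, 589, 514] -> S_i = 814 + -75*i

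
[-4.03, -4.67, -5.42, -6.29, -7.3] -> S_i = -4.03*1.16^i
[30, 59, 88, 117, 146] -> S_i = 30 + 29*i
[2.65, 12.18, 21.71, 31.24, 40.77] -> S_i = 2.65 + 9.53*i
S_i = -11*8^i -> [-11, -88, -704, -5632, -45056]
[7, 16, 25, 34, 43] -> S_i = 7 + 9*i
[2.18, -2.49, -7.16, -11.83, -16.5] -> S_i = 2.18 + -4.67*i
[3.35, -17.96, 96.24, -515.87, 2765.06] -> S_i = 3.35*(-5.36)^i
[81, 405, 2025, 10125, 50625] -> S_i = 81*5^i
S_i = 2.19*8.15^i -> [2.19, 17.85, 145.47, 1185.54, 9662.17]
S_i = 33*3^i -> [33, 99, 297, 891, 2673]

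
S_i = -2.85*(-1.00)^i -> [-2.85, 2.85, -2.85, 2.85, -2.85]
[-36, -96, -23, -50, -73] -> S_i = Random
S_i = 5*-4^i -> [5, -20, 80, -320, 1280]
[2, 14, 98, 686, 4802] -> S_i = 2*7^i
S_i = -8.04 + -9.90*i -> [-8.04, -17.94, -27.84, -37.74, -47.64]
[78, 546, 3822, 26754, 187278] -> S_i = 78*7^i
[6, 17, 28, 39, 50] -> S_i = 6 + 11*i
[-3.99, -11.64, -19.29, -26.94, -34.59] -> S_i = -3.99 + -7.65*i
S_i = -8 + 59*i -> [-8, 51, 110, 169, 228]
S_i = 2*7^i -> [2, 14, 98, 686, 4802]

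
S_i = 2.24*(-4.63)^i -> [2.24, -10.37, 48.02, -222.33, 1029.37]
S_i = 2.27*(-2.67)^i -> [2.27, -6.06, 16.18, -43.21, 115.36]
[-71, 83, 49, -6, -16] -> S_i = Random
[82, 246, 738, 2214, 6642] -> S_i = 82*3^i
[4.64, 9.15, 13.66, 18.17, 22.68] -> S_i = 4.64 + 4.51*i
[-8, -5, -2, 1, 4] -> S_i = -8 + 3*i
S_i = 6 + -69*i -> [6, -63, -132, -201, -270]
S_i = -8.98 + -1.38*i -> [-8.98, -10.36, -11.74, -13.12, -14.5]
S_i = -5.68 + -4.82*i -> [-5.68, -10.5, -15.32, -20.14, -24.96]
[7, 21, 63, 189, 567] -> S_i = 7*3^i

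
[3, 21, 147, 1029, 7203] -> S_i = 3*7^i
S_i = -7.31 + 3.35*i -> [-7.31, -3.96, -0.61, 2.74, 6.09]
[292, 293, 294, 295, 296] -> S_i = 292 + 1*i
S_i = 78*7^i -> [78, 546, 3822, 26754, 187278]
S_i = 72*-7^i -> [72, -504, 3528, -24696, 172872]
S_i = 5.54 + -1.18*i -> [5.54, 4.36, 3.18, 2.0, 0.82]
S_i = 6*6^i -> [6, 36, 216, 1296, 7776]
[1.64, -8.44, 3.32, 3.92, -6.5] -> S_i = Random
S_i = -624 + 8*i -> [-624, -616, -608, -600, -592]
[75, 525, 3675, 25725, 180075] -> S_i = 75*7^i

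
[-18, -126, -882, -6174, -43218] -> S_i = -18*7^i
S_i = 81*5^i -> [81, 405, 2025, 10125, 50625]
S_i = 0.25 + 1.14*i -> [0.25, 1.39, 2.53, 3.67, 4.81]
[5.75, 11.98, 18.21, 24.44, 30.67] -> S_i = 5.75 + 6.23*i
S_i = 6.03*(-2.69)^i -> [6.03, -16.22, 43.63, -117.37, 315.74]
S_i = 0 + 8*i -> [0, 8, 16, 24, 32]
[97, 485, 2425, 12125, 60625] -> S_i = 97*5^i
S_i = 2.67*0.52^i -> [2.67, 1.39, 0.72, 0.38, 0.2]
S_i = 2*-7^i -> [2, -14, 98, -686, 4802]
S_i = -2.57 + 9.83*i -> [-2.57, 7.26, 17.09, 26.92, 36.75]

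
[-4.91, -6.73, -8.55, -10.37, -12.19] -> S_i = -4.91 + -1.82*i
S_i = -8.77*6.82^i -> [-8.77, -59.81, -407.91, -2781.97, -18973.05]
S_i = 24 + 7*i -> [24, 31, 38, 45, 52]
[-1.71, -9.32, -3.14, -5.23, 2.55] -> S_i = Random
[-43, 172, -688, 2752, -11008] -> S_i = -43*-4^i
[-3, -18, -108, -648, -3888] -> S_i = -3*6^i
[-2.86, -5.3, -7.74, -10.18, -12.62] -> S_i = -2.86 + -2.44*i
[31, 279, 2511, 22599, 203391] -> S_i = 31*9^i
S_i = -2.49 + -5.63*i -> [-2.49, -8.12, -13.75, -19.38, -25.01]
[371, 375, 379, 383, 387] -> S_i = 371 + 4*i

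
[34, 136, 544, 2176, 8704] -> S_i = 34*4^i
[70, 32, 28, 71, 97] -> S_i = Random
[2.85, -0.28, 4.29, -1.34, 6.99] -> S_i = Random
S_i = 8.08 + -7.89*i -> [8.08, 0.19, -7.7, -15.59, -23.48]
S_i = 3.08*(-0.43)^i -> [3.08, -1.32, 0.57, -0.24, 0.11]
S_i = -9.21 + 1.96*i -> [-9.21, -7.25, -5.29, -3.33, -1.37]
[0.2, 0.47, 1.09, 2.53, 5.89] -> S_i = 0.20*2.33^i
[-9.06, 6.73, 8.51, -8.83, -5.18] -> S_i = Random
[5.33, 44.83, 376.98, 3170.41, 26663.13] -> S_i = 5.33*8.41^i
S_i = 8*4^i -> [8, 32, 128, 512, 2048]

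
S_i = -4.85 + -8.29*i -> [-4.85, -13.14, -21.43, -29.72, -38.01]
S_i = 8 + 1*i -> [8, 9, 10, 11, 12]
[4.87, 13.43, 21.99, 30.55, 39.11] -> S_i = 4.87 + 8.56*i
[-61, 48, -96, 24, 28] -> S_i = Random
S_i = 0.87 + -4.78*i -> [0.87, -3.91, -8.69, -13.47, -18.25]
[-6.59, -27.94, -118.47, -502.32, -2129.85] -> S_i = -6.59*4.24^i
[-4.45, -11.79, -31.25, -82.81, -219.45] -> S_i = -4.45*2.65^i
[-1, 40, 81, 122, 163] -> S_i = -1 + 41*i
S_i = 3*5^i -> [3, 15, 75, 375, 1875]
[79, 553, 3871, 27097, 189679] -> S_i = 79*7^i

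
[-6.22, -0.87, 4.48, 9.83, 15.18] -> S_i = -6.22 + 5.35*i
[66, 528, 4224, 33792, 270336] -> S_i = 66*8^i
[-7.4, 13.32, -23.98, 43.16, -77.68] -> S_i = -7.40*(-1.80)^i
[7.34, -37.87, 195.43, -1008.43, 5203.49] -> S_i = 7.34*(-5.16)^i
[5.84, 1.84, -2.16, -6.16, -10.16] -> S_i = 5.84 + -4.00*i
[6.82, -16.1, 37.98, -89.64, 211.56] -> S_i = 6.82*(-2.36)^i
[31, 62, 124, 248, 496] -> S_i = 31*2^i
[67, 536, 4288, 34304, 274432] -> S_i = 67*8^i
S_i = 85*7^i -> [85, 595, 4165, 29155, 204085]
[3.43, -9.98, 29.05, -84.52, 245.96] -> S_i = 3.43*(-2.91)^i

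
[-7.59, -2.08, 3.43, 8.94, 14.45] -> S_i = -7.59 + 5.51*i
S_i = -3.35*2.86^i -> [-3.35, -9.58, -27.4, -78.37, -224.13]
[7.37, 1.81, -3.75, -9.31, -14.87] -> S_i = 7.37 + -5.56*i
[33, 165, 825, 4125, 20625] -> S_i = 33*5^i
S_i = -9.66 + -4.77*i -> [-9.66, -14.43, -19.2, -23.97, -28.74]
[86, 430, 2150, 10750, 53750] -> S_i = 86*5^i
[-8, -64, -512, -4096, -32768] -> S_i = -8*8^i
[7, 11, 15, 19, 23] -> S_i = 7 + 4*i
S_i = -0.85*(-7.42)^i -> [-0.85, 6.31, -46.8, 347.24, -2576.53]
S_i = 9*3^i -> [9, 27, 81, 243, 729]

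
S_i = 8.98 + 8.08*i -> [8.98, 17.06, 25.14, 33.22, 41.3]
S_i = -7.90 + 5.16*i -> [-7.9, -2.74, 2.42, 7.58, 12.74]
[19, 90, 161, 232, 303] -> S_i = 19 + 71*i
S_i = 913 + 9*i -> [913, 922, 931, 940, 949]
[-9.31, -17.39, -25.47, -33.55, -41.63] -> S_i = -9.31 + -8.08*i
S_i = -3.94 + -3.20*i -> [-3.94, -7.14, -10.34, -13.54, -16.74]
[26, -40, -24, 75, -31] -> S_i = Random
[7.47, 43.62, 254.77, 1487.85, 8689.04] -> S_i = 7.47*5.84^i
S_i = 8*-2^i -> [8, -16, 32, -64, 128]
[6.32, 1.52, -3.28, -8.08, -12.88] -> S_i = 6.32 + -4.80*i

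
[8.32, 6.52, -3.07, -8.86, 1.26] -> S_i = Random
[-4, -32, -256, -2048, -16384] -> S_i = -4*8^i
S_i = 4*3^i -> [4, 12, 36, 108, 324]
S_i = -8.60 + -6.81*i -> [-8.6, -15.41, -22.22, -29.03, -35.84]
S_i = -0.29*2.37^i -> [-0.29, -0.69, -1.63, -3.86, -9.15]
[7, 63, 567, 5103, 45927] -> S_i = 7*9^i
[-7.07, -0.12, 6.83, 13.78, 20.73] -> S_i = -7.07 + 6.95*i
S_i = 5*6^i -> [5, 30, 180, 1080, 6480]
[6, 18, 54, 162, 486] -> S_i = 6*3^i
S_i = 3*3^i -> [3, 9, 27, 81, 243]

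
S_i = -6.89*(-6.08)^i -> [-6.89, 41.89, -254.7, 1548.57, -9415.29]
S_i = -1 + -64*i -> [-1, -65, -129, -193, -257]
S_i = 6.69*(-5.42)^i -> [6.69, -36.26, 196.53, -1065.18, 5773.29]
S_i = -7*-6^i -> [-7, 42, -252, 1512, -9072]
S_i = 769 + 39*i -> [769, 808, 847, 886, 925]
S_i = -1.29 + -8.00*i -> [-1.29, -9.29, -17.29, -25.29, -33.29]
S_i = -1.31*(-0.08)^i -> [-1.31, 0.1, -0.01, 0.0, -0.0]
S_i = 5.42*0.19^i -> [5.42, 1.03, 0.2, 0.04, 0.01]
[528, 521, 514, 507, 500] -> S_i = 528 + -7*i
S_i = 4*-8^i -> [4, -32, 256, -2048, 16384]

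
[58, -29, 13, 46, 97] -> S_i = Random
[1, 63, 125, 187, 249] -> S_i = 1 + 62*i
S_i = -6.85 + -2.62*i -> [-6.85, -9.47, -12.09, -14.71, -17.33]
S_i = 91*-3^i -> [91, -273, 819, -2457, 7371]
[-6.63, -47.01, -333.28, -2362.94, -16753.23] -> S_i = -6.63*7.09^i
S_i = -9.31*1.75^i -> [-9.31, -16.29, -28.51, -49.9, -87.32]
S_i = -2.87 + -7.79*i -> [-2.87, -10.66, -18.45, -26.24, -34.03]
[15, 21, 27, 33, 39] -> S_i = 15 + 6*i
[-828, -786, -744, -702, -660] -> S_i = -828 + 42*i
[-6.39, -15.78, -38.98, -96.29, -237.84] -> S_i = -6.39*2.47^i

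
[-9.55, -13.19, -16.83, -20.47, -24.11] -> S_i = -9.55 + -3.64*i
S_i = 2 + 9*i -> [2, 11, 20, 29, 38]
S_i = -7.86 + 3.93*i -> [-7.86, -3.93, 0.0, 3.93, 7.86]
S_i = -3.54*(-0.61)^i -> [-3.54, 2.16, -1.32, 0.8, -0.49]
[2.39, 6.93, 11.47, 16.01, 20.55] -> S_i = 2.39 + 4.54*i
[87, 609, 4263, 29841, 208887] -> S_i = 87*7^i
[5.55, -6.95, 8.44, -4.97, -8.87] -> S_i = Random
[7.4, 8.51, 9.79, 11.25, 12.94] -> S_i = 7.40*1.15^i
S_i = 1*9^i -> [1, 9, 81, 729, 6561]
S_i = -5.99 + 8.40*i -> [-5.99, 2.41, 10.81, 19.21, 27.61]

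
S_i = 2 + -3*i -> [2, -1, -4, -7, -10]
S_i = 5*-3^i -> [5, -15, 45, -135, 405]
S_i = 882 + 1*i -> [882, 883, 884, 885, 886]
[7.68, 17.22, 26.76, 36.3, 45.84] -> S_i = 7.68 + 9.54*i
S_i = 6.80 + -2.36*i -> [6.8, 4.44, 2.08, -0.28, -2.64]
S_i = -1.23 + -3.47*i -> [-1.23, -4.7, -8.17, -11.64, -15.11]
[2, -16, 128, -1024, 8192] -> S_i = 2*-8^i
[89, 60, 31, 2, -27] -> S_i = 89 + -29*i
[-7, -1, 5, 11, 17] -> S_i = -7 + 6*i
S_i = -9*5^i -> [-9, -45, -225, -1125, -5625]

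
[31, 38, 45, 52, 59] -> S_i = 31 + 7*i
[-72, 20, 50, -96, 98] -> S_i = Random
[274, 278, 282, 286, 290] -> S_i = 274 + 4*i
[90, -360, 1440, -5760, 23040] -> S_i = 90*-4^i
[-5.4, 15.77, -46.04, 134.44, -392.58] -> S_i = -5.40*(-2.92)^i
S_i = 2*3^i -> [2, 6, 18, 54, 162]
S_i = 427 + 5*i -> [427, 432, 437, 442, 447]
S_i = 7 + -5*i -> [7, 2, -3, -8, -13]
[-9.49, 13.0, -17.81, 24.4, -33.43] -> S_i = -9.49*(-1.37)^i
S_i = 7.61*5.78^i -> [7.61, 43.99, 254.24, 1469.5, 8493.68]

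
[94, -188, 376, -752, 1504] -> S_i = 94*-2^i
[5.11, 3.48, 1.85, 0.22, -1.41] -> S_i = 5.11 + -1.63*i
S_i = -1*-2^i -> [-1, 2, -4, 8, -16]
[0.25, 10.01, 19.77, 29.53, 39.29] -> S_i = 0.25 + 9.76*i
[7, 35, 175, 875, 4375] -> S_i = 7*5^i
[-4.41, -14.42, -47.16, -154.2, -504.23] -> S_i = -4.41*3.27^i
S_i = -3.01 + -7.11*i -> [-3.01, -10.12, -17.23, -24.34, -31.45]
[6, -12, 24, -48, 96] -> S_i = 6*-2^i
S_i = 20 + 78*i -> [20, 98, 176, 254, 332]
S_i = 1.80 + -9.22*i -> [1.8, -7.42, -16.64, -25.86, -35.08]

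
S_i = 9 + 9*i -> [9, 18, 27, 36, 45]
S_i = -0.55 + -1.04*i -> [-0.55, -1.59, -2.63, -3.67, -4.71]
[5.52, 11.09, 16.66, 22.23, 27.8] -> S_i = 5.52 + 5.57*i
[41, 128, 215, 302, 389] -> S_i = 41 + 87*i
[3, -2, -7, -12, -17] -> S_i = 3 + -5*i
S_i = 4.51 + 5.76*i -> [4.51, 10.27, 16.03, 21.79, 27.55]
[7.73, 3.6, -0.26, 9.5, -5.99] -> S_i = Random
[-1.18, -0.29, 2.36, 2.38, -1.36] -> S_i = Random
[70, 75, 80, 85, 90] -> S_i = 70 + 5*i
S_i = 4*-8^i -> [4, -32, 256, -2048, 16384]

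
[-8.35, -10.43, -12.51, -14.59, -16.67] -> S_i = -8.35 + -2.08*i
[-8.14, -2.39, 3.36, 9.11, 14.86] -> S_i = -8.14 + 5.75*i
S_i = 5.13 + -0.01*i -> [5.13, 5.12, 5.11, 5.1, 5.09]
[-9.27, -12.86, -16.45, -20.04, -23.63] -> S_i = -9.27 + -3.59*i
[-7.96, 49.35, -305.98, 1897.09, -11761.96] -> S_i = -7.96*(-6.20)^i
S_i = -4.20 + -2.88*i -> [-4.2, -7.08, -9.96, -12.84, -15.72]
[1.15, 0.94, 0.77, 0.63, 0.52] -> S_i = 1.15*0.82^i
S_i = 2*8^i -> [2, 16, 128, 1024, 8192]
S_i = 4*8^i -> [4, 32, 256, 2048, 16384]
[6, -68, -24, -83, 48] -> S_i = Random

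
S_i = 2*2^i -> [2, 4, 8, 16, 32]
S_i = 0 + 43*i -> [0, 43, 86, 129, 172]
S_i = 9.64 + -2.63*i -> [9.64, 7.01, 4.38, 1.75, -0.88]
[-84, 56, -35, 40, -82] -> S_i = Random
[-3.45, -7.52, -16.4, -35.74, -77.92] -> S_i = -3.45*2.18^i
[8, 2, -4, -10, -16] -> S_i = 8 + -6*i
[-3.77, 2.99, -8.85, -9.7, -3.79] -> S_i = Random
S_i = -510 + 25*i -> [-510, -485, -460, -435, -410]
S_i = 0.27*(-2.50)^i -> [0.27, -0.68, 1.69, -4.22, 10.55]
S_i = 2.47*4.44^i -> [2.47, 10.97, 48.69, 216.2, 959.91]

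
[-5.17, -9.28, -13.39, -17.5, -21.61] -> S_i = -5.17 + -4.11*i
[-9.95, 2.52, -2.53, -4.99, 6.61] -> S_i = Random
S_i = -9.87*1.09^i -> [-9.87, -10.76, -11.73, -12.78, -13.93]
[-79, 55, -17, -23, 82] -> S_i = Random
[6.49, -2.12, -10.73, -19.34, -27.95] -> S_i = 6.49 + -8.61*i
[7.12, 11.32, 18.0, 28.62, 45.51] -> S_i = 7.12*1.59^i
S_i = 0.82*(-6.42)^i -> [0.82, -5.26, 33.8, -216.98, 1393.01]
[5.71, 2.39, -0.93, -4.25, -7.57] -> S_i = 5.71 + -3.32*i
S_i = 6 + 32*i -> [6, 38, 70, 102, 134]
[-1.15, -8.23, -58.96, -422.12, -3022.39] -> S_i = -1.15*7.16^i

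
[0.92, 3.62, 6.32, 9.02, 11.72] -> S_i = 0.92 + 2.70*i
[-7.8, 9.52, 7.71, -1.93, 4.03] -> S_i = Random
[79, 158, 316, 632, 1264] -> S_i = 79*2^i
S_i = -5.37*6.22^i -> [-5.37, -33.4, -207.76, -1292.25, -8037.77]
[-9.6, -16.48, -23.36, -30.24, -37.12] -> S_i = -9.60 + -6.88*i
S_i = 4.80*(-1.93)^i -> [4.8, -9.26, 17.88, -34.51, 66.6]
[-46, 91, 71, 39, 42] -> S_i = Random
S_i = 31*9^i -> [31, 279, 2511, 22599, 203391]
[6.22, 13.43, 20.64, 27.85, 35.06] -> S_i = 6.22 + 7.21*i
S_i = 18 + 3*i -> [18, 21, 24, 27, 30]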